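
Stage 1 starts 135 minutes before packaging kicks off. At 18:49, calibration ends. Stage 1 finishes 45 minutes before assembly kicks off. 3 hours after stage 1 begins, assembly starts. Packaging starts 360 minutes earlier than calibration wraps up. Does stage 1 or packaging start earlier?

Packaging starts at 18:49 − 360 min = 12:49.
Stage 1 starts at 12:49 − 135 min = 10:34.
Stage 1 starts at 10:34 and packaging starts at 12:49, so stage 1 is first.

stage 1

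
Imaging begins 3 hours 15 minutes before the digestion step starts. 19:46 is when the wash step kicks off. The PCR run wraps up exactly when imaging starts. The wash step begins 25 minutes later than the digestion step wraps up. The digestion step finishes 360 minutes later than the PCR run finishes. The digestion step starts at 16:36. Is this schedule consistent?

Imaging starts at 16:36 − 195 min = 13:21.
So the PCR run ends at 13:21.
The digestion step ends at 13:21 + 360 min = 19:21.
The wash step starts at 19:21 + 25 min = 19:46.
That matches the stated 19:46, so the schedule is consistent.

Yes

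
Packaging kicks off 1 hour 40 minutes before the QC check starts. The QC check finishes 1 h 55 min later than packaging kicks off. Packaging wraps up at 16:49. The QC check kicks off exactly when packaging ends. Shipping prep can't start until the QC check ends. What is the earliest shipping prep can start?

17:04

The QC check starts at 16:49.
Packaging starts at 16:49 − 100 min = 15:09.
The QC check ends at 15:09 + 115 min = 17:04.
Shipping prep is bounded by the QC check, so the earliest it can start is 17:04.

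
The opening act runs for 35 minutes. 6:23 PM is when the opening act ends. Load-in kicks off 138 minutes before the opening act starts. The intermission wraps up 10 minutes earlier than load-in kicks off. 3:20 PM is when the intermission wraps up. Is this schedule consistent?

The opening act starts at 6:23 PM − 35 min = 5:48 PM.
Load-in starts at 5:48 PM − 138 min = 3:30 PM.
The intermission ends at 3:30 PM − 10 min = 3:20 PM.
That matches the stated 3:20 PM, so the schedule is consistent.

Yes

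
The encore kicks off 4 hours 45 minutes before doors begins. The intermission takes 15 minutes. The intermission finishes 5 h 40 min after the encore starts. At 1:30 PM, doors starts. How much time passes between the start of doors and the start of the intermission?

40 minutes

The encore starts at 1:30 PM − 285 min = 8:45 AM.
The intermission ends at 8:45 AM + 340 min = 2:25 PM.
The intermission starts at 2:25 PM − 15 min = 2:10 PM.
From 1:30 PM to 2:10 PM is 40 minutes.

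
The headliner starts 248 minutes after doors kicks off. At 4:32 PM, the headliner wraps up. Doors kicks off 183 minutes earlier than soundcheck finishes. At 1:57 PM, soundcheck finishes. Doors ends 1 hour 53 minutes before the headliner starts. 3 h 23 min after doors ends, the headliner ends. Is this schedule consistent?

Yes

Doors starts at 1:57 PM − 183 min = 10:54 AM.
The headliner starts at 10:54 AM + 248 min = 3:02 PM.
Doors ends at 3:02 PM − 113 min = 1:09 PM.
The headliner ends at 1:09 PM + 203 min = 4:32 PM.
That matches the stated 4:32 PM, so the schedule is consistent.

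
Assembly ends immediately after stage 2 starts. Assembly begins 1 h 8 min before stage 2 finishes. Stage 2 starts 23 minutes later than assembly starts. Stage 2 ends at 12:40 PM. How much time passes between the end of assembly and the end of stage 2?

Assembly starts at 12:40 PM − 68 min = 11:32 AM.
Stage 2 starts at 11:32 AM + 23 min = 11:55 AM.
So assembly ends at 11:55 AM.
From 11:55 AM to 12:40 PM is 45 minutes.

45 minutes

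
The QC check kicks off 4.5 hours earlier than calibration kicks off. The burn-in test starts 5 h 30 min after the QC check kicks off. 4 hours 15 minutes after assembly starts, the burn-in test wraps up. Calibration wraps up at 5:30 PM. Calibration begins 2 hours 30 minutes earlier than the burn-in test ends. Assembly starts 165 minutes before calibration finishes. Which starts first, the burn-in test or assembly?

assembly

Assembly starts at 5:30 PM − 165 min = 2:45 PM.
The burn-in test ends at 2:45 PM + 255 min = 7:00 PM.
Calibration starts at 7:00 PM − 150 min = 4:30 PM.
The QC check starts at 4:30 PM − 270 min = 12:00 PM.
The burn-in test starts at 12:00 PM + 330 min = 5:30 PM.
The burn-in test starts at 5:30 PM and assembly starts at 2:45 PM, so assembly is first.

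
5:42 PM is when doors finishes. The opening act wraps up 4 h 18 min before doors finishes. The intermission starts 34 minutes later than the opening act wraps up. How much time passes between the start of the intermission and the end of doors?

The opening act ends at 5:42 PM − 258 min = 1:24 PM.
The intermission starts at 1:24 PM + 34 min = 1:58 PM.
From 1:58 PM to 5:42 PM is 3 h 44 min.

3 h 44 min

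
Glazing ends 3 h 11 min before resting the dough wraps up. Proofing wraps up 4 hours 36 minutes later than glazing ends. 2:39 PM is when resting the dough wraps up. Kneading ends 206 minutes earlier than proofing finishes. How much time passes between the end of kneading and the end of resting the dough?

Glazing ends at 2:39 PM − 191 min = 11:28 AM.
Proofing ends at 11:28 AM + 276 min = 4:04 PM.
Kneading ends at 4:04 PM − 206 min = 12:38 PM.
From 12:38 PM to 2:39 PM is 121 minutes.

121 minutes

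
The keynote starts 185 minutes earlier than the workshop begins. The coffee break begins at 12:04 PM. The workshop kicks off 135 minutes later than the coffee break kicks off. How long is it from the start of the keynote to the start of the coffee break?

The workshop starts at 12:04 PM + 135 min = 2:19 PM.
The keynote starts at 2:19 PM − 185 min = 11:14 AM.
From 11:14 AM to 12:04 PM is 50 minutes.

50 minutes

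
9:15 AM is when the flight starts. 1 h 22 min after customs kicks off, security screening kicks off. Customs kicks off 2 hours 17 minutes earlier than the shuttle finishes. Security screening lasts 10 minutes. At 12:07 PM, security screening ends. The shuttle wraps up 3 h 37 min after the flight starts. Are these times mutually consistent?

The shuttle ends at 9:15 AM + 217 min = 12:52 PM.
Customs starts at 12:52 PM − 137 min = 10:35 AM.
Security screening starts at 10:35 AM + 82 min = 11:57 AM.
Security screening ends at 11:57 AM + 10 min = 12:07 PM.
That matches the stated 12:07 PM, so the schedule is consistent.

Yes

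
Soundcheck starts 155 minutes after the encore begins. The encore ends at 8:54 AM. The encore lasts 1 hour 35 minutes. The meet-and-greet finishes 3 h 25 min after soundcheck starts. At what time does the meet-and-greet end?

1:19 PM

The encore starts at 8:54 AM − 95 min = 7:19 AM.
Soundcheck starts at 7:19 AM + 155 min = 9:54 AM.
The meet-and-greet ends at 9:54 AM + 205 min = 1:19 PM.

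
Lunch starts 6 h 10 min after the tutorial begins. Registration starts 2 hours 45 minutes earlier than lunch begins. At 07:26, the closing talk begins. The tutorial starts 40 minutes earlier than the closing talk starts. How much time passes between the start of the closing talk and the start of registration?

The tutorial starts at 07:26 − 40 min = 06:46.
Lunch starts at 06:46 + 370 min = 12:56.
Registration starts at 12:56 − 165 min = 10:11.
From 07:26 to 10:11 is 2 h 45 min.

2 h 45 min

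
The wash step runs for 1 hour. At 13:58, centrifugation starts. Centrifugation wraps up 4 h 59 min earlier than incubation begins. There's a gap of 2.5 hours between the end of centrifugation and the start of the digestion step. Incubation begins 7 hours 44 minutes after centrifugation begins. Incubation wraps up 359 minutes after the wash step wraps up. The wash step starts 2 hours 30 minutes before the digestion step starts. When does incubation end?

23:42

Incubation starts at 13:58 + 464 min = 21:42.
Centrifugation ends at 21:42 − 299 min = 16:43.
The digestion step starts at 16:43 + 150 min = 19:13.
The wash step starts at 19:13 − 150 min = 16:43.
The wash step ends at 16:43 + 60 min = 17:43.
Incubation ends at 17:43 + 359 min = 23:42.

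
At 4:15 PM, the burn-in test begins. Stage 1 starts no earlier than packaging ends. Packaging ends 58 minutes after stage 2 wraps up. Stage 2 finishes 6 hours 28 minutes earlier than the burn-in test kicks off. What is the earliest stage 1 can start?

10:45 AM

Stage 2 ends at 4:15 PM − 388 min = 9:47 AM.
Packaging ends at 9:47 AM + 58 min = 10:45 AM.
Stage 1 is bounded by packaging, so the earliest it can start is 10:45 AM.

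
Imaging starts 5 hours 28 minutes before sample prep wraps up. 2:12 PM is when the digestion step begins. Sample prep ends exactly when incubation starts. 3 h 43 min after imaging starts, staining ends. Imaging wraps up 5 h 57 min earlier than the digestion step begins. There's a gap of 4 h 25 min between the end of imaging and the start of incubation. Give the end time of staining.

10:55 AM

Imaging ends at 2:12 PM − 357 min = 8:15 AM.
Incubation starts at 8:15 AM + 265 min = 12:40 PM.
So sample prep ends at 12:40 PM.
Imaging starts at 12:40 PM − 328 min = 7:12 AM.
Staining ends at 7:12 AM + 223 min = 10:55 AM.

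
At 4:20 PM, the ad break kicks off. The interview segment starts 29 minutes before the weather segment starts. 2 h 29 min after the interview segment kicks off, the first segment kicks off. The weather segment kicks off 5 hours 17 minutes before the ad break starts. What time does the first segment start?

The weather segment starts at 4:20 PM − 317 min = 11:03 AM.
The interview segment starts at 11:03 AM − 29 min = 10:34 AM.
The first segment starts at 10:34 AM + 149 min = 1:03 PM.

1:03 PM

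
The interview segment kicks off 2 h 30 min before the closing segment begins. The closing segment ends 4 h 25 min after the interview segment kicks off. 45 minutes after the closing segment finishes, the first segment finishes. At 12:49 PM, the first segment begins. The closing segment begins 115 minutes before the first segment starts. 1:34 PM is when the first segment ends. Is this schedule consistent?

The closing segment starts at 12:49 PM − 115 min = 10:54 AM.
The interview segment starts at 10:54 AM − 150 min = 8:24 AM.
The closing segment ends at 8:24 AM + 265 min = 12:49 PM.
The first segment ends at 12:49 PM + 45 min = 1:34 PM.
That matches the stated 1:34 PM, so the schedule is consistent.

Yes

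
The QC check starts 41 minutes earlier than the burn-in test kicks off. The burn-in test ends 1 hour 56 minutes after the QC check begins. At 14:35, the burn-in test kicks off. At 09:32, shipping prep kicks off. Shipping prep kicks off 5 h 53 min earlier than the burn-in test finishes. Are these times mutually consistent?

No

The QC check starts at 14:35 − 41 min = 13:54.
The burn-in test ends at 13:54 + 116 min = 15:50.
Shipping prep starts at 15:50 − 353 min = 09:57.
But shipping prep is also said to start at 09:32 — a 25-minute conflict.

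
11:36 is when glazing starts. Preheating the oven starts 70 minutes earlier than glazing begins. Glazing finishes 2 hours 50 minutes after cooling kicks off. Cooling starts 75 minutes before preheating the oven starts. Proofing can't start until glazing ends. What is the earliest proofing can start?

Preheating the oven starts at 11:36 − 70 min = 10:26.
Cooling starts at 10:26 − 75 min = 09:11.
Glazing ends at 09:11 + 170 min = 12:01.
Proofing is bounded by glazing, so the earliest it can start is 12:01.

12:01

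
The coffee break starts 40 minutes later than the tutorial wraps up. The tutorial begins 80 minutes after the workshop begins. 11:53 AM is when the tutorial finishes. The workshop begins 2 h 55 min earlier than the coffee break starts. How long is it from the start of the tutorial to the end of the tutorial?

The coffee break starts at 11:53 AM + 40 min = 12:33 PM.
The workshop starts at 12:33 PM − 175 min = 9:38 AM.
The tutorial starts at 9:38 AM + 80 min = 10:58 AM.
From 10:58 AM to 11:53 AM is 55 minutes.

55 minutes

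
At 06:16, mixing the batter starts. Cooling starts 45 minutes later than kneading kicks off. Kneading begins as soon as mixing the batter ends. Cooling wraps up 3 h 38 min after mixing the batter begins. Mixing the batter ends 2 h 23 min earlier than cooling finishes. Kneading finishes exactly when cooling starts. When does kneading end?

Cooling ends at 06:16 + 218 min = 09:54.
Mixing the batter ends at 09:54 − 143 min = 07:31.
So kneading starts at 07:31.
Cooling starts at 07:31 + 45 min = 08:16.
So kneading ends at 08:16.

08:16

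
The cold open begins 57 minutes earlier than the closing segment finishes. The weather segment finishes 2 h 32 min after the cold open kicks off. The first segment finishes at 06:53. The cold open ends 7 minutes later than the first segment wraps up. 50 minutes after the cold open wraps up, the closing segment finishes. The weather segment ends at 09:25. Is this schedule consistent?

The cold open ends at 06:53 + 7 min = 07:00.
The closing segment ends at 07:00 + 50 min = 07:50.
The cold open starts at 07:50 − 57 min = 06:53.
The weather segment ends at 06:53 + 152 min = 09:25.
That matches the stated 09:25, so the schedule is consistent.

Yes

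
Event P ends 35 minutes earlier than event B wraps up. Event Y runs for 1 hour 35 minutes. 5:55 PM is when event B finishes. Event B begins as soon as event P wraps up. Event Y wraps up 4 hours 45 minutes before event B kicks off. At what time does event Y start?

11:00 AM

Event P ends at 5:55 PM − 35 min = 5:20 PM.
So event B starts at 5:20 PM.
Event Y ends at 5:20 PM − 285 min = 12:35 PM.
Event Y starts at 12:35 PM − 95 min = 11:00 AM.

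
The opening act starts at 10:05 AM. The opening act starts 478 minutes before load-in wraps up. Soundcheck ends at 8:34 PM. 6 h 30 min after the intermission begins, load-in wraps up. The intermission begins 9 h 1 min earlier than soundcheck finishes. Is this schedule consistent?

Yes

The intermission starts at 8:34 PM − 541 min = 11:33 AM.
Load-in ends at 11:33 AM + 390 min = 6:03 PM.
The opening act starts at 6:03 PM − 478 min = 10:05 AM.
That matches the stated 10:05 AM, so the schedule is consistent.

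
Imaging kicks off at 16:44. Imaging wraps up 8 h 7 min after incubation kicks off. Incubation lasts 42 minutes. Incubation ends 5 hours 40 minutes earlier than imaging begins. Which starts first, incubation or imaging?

incubation

Incubation ends at 16:44 − 340 min = 11:04.
Incubation starts at 11:04 − 42 min = 10:22.
Incubation starts at 10:22 and imaging starts at 16:44, so incubation is first.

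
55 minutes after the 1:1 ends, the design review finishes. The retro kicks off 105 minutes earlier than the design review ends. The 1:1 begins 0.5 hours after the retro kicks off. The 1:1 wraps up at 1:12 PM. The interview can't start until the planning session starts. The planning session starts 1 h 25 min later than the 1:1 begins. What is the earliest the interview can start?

2:17 PM

The design review ends at 1:12 PM + 55 min = 2:07 PM.
The retro starts at 2:07 PM − 105 min = 12:22 PM.
The 1:1 starts at 12:22 PM + 30 min = 12:52 PM.
The planning session starts at 12:52 PM + 85 min = 2:17 PM.
The interview is bounded by the planning session, so the earliest it can start is 2:17 PM.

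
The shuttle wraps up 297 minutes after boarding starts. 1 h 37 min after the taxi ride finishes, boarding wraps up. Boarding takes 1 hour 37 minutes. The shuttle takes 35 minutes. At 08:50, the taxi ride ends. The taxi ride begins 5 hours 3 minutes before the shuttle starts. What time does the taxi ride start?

Boarding ends at 08:50 + 97 min = 10:27.
Boarding starts at 10:27 − 97 min = 08:50.
The shuttle ends at 08:50 + 297 min = 13:47.
The shuttle starts at 13:47 − 35 min = 13:12.
The taxi ride starts at 13:12 − 303 min = 08:09.

08:09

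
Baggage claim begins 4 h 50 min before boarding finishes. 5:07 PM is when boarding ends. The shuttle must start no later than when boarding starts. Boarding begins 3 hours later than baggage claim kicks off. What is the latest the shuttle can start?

Baggage claim starts at 5:07 PM − 290 min = 12:17 PM.
Boarding starts at 12:17 PM + 180 min = 3:17 PM.
The shuttle is bounded by boarding, so the latest it can start is 3:17 PM.

3:17 PM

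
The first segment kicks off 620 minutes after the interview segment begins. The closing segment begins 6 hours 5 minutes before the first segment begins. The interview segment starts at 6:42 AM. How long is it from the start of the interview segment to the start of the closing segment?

The first segment starts at 6:42 AM + 620 min = 5:02 PM.
The closing segment starts at 5:02 PM − 365 min = 10:57 AM.
From 6:42 AM to 10:57 AM is 4 hours 15 minutes.

4 hours 15 minutes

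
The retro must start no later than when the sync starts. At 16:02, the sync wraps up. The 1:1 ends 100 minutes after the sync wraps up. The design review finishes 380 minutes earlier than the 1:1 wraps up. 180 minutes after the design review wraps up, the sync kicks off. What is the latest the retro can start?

14:22

The 1:1 ends at 16:02 + 100 min = 17:42.
The design review ends at 17:42 − 380 min = 11:22.
The sync starts at 11:22 + 180 min = 14:22.
The retro is bounded by the sync, so the latest it can start is 14:22.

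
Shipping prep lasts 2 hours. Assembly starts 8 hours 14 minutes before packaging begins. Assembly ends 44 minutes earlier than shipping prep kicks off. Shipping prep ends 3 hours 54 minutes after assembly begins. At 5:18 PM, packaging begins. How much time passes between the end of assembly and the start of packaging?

7 hours 4 minutes

Assembly starts at 5:18 PM − 494 min = 9:04 AM.
Shipping prep ends at 9:04 AM + 234 min = 12:58 PM.
Shipping prep starts at 12:58 PM − 120 min = 10:58 AM.
Assembly ends at 10:58 AM − 44 min = 10:14 AM.
From 10:14 AM to 5:18 PM is 7 hours 4 minutes.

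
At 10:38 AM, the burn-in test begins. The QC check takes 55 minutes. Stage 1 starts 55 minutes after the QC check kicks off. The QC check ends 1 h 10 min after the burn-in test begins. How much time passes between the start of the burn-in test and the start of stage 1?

1 hour 10 minutes

The QC check ends at 10:38 AM + 70 min = 11:48 AM.
The QC check starts at 11:48 AM − 55 min = 10:53 AM.
Stage 1 starts at 10:53 AM + 55 min = 11:48 AM.
From 10:38 AM to 11:48 AM is 1 hour 10 minutes.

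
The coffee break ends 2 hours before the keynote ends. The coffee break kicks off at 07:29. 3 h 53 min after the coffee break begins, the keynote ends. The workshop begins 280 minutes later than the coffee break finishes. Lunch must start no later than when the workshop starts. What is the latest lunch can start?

14:02

The keynote ends at 07:29 + 233 min = 11:22.
The coffee break ends at 11:22 − 120 min = 09:22.
The workshop starts at 09:22 + 280 min = 14:02.
Lunch is bounded by the workshop, so the latest it can start is 14:02.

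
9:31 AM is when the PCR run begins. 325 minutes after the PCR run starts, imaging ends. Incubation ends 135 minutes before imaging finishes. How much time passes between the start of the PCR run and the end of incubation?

190 minutes

Imaging ends at 9:31 AM + 325 min = 2:56 PM.
Incubation ends at 2:56 PM − 135 min = 12:41 PM.
From 9:31 AM to 12:41 PM is 190 minutes.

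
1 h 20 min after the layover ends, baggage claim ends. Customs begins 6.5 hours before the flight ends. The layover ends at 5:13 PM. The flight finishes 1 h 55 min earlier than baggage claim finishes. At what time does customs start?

Baggage claim ends at 5:13 PM + 80 min = 6:33 PM.
The flight ends at 6:33 PM − 115 min = 4:38 PM.
Customs starts at 4:38 PM − 390 min = 10:08 AM.

10:08 AM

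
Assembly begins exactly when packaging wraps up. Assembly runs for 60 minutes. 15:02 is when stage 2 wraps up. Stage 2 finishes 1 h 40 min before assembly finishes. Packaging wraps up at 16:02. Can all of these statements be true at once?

No

Assembly starts at 16:02.
Assembly ends at 16:02 + 60 min = 17:02.
Stage 2 ends at 17:02 − 100 min = 15:22.
But stage 2 is also said to end at 15:02 — a 20-minute conflict.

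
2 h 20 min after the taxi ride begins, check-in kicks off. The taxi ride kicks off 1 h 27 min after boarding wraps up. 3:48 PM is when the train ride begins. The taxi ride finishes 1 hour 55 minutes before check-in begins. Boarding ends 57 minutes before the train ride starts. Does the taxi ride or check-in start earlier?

Boarding ends at 3:48 PM − 57 min = 2:51 PM.
The taxi ride starts at 2:51 PM + 87 min = 4:18 PM.
Check-in starts at 4:18 PM + 140 min = 6:38 PM.
The taxi ride starts at 4:18 PM and check-in starts at 6:38 PM, so the taxi ride is first.

the taxi ride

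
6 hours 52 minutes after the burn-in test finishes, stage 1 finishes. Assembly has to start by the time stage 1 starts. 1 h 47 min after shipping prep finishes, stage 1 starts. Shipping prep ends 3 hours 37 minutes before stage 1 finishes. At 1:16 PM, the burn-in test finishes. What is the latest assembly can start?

6:18 PM

Stage 1 ends at 1:16 PM + 412 min = 8:08 PM.
Shipping prep ends at 8:08 PM − 217 min = 4:31 PM.
Stage 1 starts at 4:31 PM + 107 min = 6:18 PM.
Assembly is bounded by stage 1, so the latest it can start is 6:18 PM.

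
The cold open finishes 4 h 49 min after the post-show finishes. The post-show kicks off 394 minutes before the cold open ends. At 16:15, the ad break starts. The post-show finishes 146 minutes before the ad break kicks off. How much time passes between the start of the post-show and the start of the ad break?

251 minutes

The post-show ends at 16:15 − 146 min = 13:49.
The cold open ends at 13:49 + 289 min = 18:38.
The post-show starts at 18:38 − 394 min = 12:04.
From 12:04 to 16:15 is 251 minutes.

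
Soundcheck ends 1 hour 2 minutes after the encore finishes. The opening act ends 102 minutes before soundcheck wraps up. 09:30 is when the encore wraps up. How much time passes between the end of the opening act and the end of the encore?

40 minutes

Soundcheck ends at 09:30 + 62 min = 10:32.
The opening act ends at 10:32 − 102 min = 08:50.
From 08:50 to 09:30 is 40 minutes.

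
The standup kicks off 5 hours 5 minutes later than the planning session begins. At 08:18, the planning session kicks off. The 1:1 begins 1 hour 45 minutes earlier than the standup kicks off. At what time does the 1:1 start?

The standup starts at 08:18 + 305 min = 13:23.
The 1:1 starts at 13:23 − 105 min = 11:38.

11:38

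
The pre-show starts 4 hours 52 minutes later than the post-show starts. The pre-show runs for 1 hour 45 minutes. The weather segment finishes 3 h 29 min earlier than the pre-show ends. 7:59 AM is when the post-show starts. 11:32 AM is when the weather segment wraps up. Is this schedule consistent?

No

The pre-show starts at 7:59 AM + 292 min = 12:51 PM.
The pre-show ends at 12:51 PM + 105 min = 2:36 PM.
The weather segment ends at 2:36 PM − 209 min = 11:07 AM.
But the weather segment is also said to end at 11:32 AM — a 25-minute conflict.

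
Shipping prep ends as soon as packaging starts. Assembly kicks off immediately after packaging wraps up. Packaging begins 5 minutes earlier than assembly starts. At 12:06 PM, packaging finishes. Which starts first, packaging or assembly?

Assembly starts at 12:06 PM.
Packaging starts at 12:06 PM − 5 min = 12:01 PM.
Packaging starts at 12:01 PM and assembly starts at 12:06 PM, so packaging is first.

packaging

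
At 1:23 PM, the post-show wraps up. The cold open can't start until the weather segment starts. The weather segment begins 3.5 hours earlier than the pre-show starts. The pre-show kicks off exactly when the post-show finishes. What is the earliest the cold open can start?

The pre-show starts at 1:23 PM.
The weather segment starts at 1:23 PM − 210 min = 9:53 AM.
The cold open is bounded by the weather segment, so the earliest it can start is 9:53 AM.

9:53 AM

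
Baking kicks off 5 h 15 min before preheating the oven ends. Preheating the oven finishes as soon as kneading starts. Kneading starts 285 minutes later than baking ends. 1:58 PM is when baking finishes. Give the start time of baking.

Kneading starts at 1:58 PM + 285 min = 6:43 PM.
So preheating the oven ends at 6:43 PM.
Baking starts at 6:43 PM − 315 min = 1:28 PM.

1:28 PM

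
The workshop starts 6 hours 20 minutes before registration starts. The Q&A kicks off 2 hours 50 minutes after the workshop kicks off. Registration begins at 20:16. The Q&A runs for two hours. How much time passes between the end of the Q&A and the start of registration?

The workshop starts at 20:16 − 380 min = 13:56.
The Q&A starts at 13:56 + 170 min = 16:46.
The Q&A ends at 16:46 + 120 min = 18:46.
From 18:46 to 20:16 is 1.5 hours.

1.5 hours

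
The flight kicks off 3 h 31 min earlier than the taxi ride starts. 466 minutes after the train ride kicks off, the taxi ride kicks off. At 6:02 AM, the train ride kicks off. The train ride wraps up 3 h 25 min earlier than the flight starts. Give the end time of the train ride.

6:52 AM

The taxi ride starts at 6:02 AM + 466 min = 1:48 PM.
The flight starts at 1:48 PM − 211 min = 10:17 AM.
The train ride ends at 10:17 AM − 205 min = 6:52 AM.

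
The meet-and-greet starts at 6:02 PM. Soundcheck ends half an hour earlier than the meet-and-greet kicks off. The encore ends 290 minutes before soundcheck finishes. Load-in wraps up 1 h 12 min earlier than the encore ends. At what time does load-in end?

11:30 AM

Soundcheck ends at 6:02 PM − 30 min = 5:32 PM.
The encore ends at 5:32 PM − 290 min = 12:42 PM.
Load-in ends at 12:42 PM − 72 min = 11:30 AM.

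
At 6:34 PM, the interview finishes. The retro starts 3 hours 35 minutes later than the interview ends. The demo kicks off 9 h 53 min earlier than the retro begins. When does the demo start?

12:16 PM

The retro starts at 6:34 PM + 215 min = 10:09 PM.
The demo starts at 10:09 PM − 593 min = 12:16 PM.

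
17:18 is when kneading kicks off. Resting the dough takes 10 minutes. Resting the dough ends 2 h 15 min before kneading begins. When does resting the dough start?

Resting the dough ends at 17:18 − 135 min = 15:03.
Resting the dough starts at 15:03 − 10 min = 14:53.

14:53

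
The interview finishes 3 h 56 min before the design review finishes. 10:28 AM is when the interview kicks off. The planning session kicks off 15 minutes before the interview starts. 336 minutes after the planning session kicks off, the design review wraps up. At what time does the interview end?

The planning session starts at 10:28 AM − 15 min = 10:13 AM.
The design review ends at 10:13 AM + 336 min = 3:49 PM.
The interview ends at 3:49 PM − 236 min = 11:53 AM.

11:53 AM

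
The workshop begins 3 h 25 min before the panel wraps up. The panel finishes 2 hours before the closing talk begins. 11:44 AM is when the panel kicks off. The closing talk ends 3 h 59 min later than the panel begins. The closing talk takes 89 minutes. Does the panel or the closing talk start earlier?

The closing talk ends at 11:44 AM + 239 min = 3:43 PM.
The closing talk starts at 3:43 PM − 89 min = 2:14 PM.
The panel starts at 11:44 AM and the closing talk starts at 2:14 PM, so the panel is first.

the panel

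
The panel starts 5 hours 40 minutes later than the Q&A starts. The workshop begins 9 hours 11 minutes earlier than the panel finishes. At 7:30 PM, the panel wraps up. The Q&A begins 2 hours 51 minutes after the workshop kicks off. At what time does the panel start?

The workshop starts at 7:30 PM − 551 min = 10:19 AM.
The Q&A starts at 10:19 AM + 171 min = 1:10 PM.
The panel starts at 1:10 PM + 340 min = 6:50 PM.

6:50 PM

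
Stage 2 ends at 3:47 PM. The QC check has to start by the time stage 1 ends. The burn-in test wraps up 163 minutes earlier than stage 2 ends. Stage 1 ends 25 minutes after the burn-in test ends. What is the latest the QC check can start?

1:29 PM

The burn-in test ends at 3:47 PM − 163 min = 1:04 PM.
Stage 1 ends at 1:04 PM + 25 min = 1:29 PM.
The QC check is bounded by stage 1, so the latest it can start is 1:29 PM.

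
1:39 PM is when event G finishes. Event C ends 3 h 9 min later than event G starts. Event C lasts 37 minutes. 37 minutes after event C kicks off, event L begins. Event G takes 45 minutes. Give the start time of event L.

4:03 PM

Event G starts at 1:39 PM − 45 min = 12:54 PM.
Event C ends at 12:54 PM + 189 min = 4:03 PM.
Event C starts at 4:03 PM − 37 min = 3:26 PM.
Event L starts at 3:26 PM + 37 min = 4:03 PM.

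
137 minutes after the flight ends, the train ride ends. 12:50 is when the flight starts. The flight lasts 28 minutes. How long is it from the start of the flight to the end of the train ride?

2 hours 45 minutes

The flight ends at 12:50 + 28 min = 13:18.
The train ride ends at 13:18 + 137 min = 15:35.
From 12:50 to 15:35 is 2 hours 45 minutes.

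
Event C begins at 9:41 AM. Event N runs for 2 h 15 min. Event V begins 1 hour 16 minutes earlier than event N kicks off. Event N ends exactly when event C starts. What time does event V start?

6:10 AM

Event N ends at 9:41 AM.
Event N starts at 9:41 AM − 135 min = 7:26 AM.
Event V starts at 7:26 AM − 76 min = 6:10 AM.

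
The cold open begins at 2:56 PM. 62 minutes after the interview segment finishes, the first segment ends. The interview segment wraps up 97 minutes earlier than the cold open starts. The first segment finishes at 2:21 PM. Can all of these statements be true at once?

The interview segment ends at 2:56 PM − 97 min = 1:19 PM.
The first segment ends at 1:19 PM + 62 min = 2:21 PM.
That matches the stated 2:21 PM, so the schedule is consistent.

Yes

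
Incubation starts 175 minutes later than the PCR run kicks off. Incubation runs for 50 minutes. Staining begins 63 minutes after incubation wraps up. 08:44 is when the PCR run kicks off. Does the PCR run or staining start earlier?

the PCR run

Incubation starts at 08:44 + 175 min = 11:39.
Incubation ends at 11:39 + 50 min = 12:29.
Staining starts at 12:29 + 63 min = 13:32.
The PCR run starts at 08:44 and staining starts at 13:32, so the PCR run is first.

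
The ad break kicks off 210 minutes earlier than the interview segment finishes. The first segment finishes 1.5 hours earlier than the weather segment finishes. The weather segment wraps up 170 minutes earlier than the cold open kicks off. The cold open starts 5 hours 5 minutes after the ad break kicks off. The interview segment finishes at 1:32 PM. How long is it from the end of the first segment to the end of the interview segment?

2 hours 45 minutes

The ad break starts at 1:32 PM − 210 min = 10:02 AM.
The cold open starts at 10:02 AM + 305 min = 3:07 PM.
The weather segment ends at 3:07 PM − 170 min = 12:17 PM.
The first segment ends at 12:17 PM − 90 min = 10:47 AM.
From 10:47 AM to 1:32 PM is 2 hours 45 minutes.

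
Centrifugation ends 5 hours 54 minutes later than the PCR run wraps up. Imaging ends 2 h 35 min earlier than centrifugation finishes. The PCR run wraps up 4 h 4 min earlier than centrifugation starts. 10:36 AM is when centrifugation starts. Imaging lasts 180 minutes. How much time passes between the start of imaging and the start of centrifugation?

3 h 45 min

The PCR run ends at 10:36 AM − 244 min = 6:32 AM.
Centrifugation ends at 6:32 AM + 354 min = 12:26 PM.
Imaging ends at 12:26 PM − 155 min = 9:51 AM.
Imaging starts at 9:51 AM − 180 min = 6:51 AM.
From 6:51 AM to 10:36 AM is 3 h 45 min.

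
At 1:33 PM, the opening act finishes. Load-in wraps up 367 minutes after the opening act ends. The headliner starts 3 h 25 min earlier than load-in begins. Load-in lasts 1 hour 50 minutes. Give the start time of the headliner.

Load-in ends at 1:33 PM + 367 min = 7:40 PM.
Load-in starts at 7:40 PM − 110 min = 5:50 PM.
The headliner starts at 5:50 PM − 205 min = 2:25 PM.

2:25 PM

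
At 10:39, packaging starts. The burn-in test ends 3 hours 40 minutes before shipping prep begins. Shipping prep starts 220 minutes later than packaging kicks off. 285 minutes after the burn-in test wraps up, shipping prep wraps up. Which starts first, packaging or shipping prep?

packaging

Shipping prep starts at 10:39 + 220 min = 14:19.
Packaging starts at 10:39 and shipping prep starts at 14:19, so packaging is first.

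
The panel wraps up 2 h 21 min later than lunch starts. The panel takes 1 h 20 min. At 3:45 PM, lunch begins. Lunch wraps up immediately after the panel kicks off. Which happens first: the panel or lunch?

The panel ends at 3:45 PM + 141 min = 6:06 PM.
The panel starts at 6:06 PM − 80 min = 4:46 PM.
The panel starts at 4:46 PM and lunch starts at 3:45 PM, so lunch is first.

lunch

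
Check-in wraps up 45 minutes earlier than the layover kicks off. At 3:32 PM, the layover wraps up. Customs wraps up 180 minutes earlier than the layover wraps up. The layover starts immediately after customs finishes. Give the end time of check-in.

Customs ends at 3:32 PM − 180 min = 12:32 PM.
So the layover starts at 12:32 PM.
Check-in ends at 12:32 PM − 45 min = 11:47 AM.

11:47 AM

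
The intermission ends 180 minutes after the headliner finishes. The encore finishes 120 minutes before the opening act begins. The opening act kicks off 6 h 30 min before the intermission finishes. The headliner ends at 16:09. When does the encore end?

The intermission ends at 16:09 + 180 min = 19:09.
The opening act starts at 19:09 − 390 min = 12:39.
The encore ends at 12:39 − 120 min = 10:39.

10:39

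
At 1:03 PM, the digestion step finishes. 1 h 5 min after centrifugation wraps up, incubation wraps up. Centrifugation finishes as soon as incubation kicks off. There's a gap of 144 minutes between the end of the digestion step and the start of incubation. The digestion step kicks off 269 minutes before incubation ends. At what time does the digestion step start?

Incubation starts at 1:03 PM + 144 min = 3:27 PM.
So centrifugation ends at 3:27 PM.
Incubation ends at 3:27 PM + 65 min = 4:32 PM.
The digestion step starts at 4:32 PM − 269 min = 12:03 PM.

12:03 PM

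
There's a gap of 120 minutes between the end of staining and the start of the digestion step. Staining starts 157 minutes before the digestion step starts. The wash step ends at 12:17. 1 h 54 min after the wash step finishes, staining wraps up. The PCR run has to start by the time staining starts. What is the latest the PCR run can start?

13:34

Staining ends at 12:17 + 114 min = 14:11.
The digestion step starts at 14:11 + 120 min = 16:11.
Staining starts at 16:11 − 157 min = 13:34.
The PCR run is bounded by staining, so the latest it can start is 13:34.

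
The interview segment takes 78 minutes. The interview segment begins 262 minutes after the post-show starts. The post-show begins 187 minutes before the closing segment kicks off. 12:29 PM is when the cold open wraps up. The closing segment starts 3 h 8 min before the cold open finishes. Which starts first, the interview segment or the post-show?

the post-show

The closing segment starts at 12:29 PM − 188 min = 9:21 AM.
The post-show starts at 9:21 AM − 187 min = 6:14 AM.
The interview segment starts at 6:14 AM + 262 min = 10:36 AM.
The interview segment starts at 10:36 AM and the post-show starts at 6:14 AM, so the post-show is first.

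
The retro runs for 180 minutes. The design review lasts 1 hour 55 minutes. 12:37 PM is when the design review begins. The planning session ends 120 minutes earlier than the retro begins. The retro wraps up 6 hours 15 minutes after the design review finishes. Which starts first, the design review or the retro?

The design review ends at 12:37 PM + 115 min = 2:32 PM.
The retro ends at 2:32 PM + 375 min = 8:47 PM.
The retro starts at 8:47 PM − 180 min = 5:47 PM.
The design review starts at 12:37 PM and the retro starts at 5:47 PM, so the design review is first.

the design review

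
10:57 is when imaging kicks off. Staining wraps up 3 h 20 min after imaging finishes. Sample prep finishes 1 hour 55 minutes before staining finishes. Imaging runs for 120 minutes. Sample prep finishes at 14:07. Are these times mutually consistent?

Imaging ends at 10:57 + 120 min = 12:57.
Staining ends at 12:57 + 200 min = 16:17.
Sample prep ends at 16:17 − 115 min = 14:22.
But sample prep is also said to end at 14:07 — a 15-minute conflict.

No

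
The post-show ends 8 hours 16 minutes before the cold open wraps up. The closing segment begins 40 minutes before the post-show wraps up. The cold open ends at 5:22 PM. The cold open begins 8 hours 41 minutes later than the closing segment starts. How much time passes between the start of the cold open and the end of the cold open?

15 minutes

The post-show ends at 5:22 PM − 496 min = 9:06 AM.
The closing segment starts at 9:06 AM − 40 min = 8:26 AM.
The cold open starts at 8:26 AM + 521 min = 5:07 PM.
From 5:07 PM to 5:22 PM is 15 minutes.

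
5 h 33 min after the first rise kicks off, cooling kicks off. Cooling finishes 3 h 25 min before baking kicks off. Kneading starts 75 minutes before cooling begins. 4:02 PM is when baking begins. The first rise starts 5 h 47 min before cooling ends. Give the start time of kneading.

11:08 AM

Cooling ends at 4:02 PM − 205 min = 12:37 PM.
The first rise starts at 12:37 PM − 347 min = 6:50 AM.
Cooling starts at 6:50 AM + 333 min = 12:23 PM.
Kneading starts at 12:23 PM − 75 min = 11:08 AM.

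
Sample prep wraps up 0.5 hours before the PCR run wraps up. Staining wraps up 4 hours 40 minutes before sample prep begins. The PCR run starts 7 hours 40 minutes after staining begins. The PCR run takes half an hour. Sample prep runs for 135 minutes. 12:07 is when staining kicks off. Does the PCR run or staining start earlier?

The PCR run starts at 12:07 + 460 min = 19:47.
The PCR run starts at 19:47 and staining starts at 12:07, so staining is first.

staining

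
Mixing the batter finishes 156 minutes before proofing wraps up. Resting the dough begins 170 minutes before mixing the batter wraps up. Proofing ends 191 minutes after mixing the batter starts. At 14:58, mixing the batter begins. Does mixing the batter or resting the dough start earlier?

Proofing ends at 14:58 + 191 min = 18:09.
Mixing the batter ends at 18:09 − 156 min = 15:33.
Resting the dough starts at 15:33 − 170 min = 12:43.
Mixing the batter starts at 14:58 and resting the dough starts at 12:43, so resting the dough is first.

resting the dough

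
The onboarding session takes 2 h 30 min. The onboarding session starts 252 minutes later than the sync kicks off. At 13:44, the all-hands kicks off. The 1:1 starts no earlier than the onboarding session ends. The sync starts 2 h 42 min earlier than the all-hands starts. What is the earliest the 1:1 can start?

17:44

The sync starts at 13:44 − 162 min = 11:02.
The onboarding session starts at 11:02 + 252 min = 15:14.
The onboarding session ends at 15:14 + 150 min = 17:44.
The 1:1 is bounded by the onboarding session, so the earliest it can start is 17:44.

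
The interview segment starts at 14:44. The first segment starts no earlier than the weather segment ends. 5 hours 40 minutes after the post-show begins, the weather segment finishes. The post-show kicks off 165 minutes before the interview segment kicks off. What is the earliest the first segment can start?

17:39

The post-show starts at 14:44 − 165 min = 11:59.
The weather segment ends at 11:59 + 340 min = 17:39.
The first segment is bounded by the weather segment, so the earliest it can start is 17:39.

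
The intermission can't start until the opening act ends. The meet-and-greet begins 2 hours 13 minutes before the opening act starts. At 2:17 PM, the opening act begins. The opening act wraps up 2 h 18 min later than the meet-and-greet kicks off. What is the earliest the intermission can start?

The meet-and-greet starts at 2:17 PM − 133 min = 12:04 PM.
The opening act ends at 12:04 PM + 138 min = 2:22 PM.
The intermission is bounded by the opening act, so the earliest it can start is 2:22 PM.

2:22 PM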